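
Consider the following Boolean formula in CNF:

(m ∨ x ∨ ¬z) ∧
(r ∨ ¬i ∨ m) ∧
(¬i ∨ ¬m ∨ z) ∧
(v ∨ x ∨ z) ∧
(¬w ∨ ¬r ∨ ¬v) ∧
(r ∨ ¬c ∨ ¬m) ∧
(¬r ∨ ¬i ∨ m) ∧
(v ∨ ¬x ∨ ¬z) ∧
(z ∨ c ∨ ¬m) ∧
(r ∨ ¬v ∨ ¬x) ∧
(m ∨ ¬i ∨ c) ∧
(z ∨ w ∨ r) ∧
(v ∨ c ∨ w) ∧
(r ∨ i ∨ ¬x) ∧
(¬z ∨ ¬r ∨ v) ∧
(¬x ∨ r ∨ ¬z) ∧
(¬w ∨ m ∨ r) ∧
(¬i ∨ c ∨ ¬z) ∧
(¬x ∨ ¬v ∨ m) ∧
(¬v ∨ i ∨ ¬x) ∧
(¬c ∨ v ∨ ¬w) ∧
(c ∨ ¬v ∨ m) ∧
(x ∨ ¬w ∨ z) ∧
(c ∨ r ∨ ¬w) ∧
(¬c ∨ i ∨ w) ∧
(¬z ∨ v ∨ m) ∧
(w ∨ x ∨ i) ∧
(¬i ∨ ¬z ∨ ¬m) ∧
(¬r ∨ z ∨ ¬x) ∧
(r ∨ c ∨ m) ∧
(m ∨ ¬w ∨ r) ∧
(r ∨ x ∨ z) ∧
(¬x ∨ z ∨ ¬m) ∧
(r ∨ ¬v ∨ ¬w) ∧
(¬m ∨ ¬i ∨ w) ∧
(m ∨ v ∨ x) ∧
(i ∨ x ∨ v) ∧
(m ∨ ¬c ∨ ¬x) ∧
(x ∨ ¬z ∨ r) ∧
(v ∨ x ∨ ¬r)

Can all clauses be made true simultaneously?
No

No, the formula is not satisfiable.

No assignment of truth values to the variables can make all 40 clauses true simultaneously.

The formula is UNSAT (unsatisfiable).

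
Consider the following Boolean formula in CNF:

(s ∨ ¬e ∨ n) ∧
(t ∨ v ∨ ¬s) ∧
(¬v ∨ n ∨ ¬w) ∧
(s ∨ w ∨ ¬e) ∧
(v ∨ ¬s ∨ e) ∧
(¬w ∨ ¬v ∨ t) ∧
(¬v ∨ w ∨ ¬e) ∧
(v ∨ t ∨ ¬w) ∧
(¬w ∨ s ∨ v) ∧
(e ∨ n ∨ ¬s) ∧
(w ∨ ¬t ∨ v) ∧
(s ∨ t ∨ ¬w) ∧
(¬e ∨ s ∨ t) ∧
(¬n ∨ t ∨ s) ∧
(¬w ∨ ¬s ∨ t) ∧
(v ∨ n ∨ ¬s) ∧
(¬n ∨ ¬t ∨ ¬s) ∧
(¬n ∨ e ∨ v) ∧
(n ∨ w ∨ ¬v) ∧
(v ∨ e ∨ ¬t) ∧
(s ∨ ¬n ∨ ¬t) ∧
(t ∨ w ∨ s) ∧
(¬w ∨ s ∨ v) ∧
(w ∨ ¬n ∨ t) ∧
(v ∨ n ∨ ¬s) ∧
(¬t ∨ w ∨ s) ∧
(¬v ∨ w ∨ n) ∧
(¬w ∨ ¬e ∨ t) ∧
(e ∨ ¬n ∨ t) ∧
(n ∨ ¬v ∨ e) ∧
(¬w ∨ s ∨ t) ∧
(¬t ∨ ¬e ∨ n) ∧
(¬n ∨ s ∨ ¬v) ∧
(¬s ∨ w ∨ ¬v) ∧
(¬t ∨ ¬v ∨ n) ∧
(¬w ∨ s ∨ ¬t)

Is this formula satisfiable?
No

No, the formula is not satisfiable.

No assignment of truth values to the variables can make all 36 clauses true simultaneously.

The formula is UNSAT (unsatisfiable).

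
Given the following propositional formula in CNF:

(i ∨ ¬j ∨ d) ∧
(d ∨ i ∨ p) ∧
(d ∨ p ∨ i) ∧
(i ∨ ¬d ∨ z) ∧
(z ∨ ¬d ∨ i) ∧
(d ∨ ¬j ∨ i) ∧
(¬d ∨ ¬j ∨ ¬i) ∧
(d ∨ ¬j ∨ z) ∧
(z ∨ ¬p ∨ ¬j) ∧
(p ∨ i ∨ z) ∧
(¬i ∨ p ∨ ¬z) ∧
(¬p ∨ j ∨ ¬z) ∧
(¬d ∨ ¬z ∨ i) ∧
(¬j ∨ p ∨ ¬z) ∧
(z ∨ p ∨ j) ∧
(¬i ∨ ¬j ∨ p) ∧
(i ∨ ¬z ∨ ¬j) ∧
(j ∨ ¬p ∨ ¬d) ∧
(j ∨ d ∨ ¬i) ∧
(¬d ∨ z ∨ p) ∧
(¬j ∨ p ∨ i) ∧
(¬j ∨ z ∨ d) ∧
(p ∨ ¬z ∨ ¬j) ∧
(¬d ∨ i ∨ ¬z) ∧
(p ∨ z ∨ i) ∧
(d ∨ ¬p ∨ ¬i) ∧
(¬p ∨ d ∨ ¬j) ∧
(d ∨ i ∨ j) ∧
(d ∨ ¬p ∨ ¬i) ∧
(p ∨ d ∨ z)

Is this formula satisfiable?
No

No, the formula is not satisfiable.

No assignment of truth values to the variables can make all 30 clauses true simultaneously.

The formula is UNSAT (unsatisfiable).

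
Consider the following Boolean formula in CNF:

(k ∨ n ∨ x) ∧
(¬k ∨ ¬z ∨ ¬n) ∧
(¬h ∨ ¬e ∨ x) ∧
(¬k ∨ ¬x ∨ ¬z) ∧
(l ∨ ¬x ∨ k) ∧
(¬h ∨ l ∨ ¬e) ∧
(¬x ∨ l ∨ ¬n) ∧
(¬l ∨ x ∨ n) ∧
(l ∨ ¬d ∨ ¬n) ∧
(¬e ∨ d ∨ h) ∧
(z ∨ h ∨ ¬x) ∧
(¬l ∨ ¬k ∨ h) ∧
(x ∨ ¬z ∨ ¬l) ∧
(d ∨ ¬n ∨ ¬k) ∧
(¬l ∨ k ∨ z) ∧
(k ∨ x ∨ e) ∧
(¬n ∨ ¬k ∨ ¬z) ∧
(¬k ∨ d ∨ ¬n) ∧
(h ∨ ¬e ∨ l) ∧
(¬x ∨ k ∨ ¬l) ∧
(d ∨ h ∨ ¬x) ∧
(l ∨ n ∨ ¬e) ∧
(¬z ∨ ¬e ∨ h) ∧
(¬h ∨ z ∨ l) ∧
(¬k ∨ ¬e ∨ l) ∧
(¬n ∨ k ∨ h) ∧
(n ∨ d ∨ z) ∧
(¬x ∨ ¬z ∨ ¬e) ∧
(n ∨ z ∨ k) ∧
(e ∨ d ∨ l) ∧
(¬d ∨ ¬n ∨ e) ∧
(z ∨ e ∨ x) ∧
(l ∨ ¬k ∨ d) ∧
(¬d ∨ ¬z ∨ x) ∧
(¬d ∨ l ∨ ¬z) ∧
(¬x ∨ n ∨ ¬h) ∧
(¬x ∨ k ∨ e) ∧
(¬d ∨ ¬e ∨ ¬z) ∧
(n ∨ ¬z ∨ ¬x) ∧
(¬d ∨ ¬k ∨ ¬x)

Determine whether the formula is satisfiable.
No

No, the formula is not satisfiable.

No assignment of truth values to the variables can make all 40 clauses true simultaneously.

The formula is UNSAT (unsatisfiable).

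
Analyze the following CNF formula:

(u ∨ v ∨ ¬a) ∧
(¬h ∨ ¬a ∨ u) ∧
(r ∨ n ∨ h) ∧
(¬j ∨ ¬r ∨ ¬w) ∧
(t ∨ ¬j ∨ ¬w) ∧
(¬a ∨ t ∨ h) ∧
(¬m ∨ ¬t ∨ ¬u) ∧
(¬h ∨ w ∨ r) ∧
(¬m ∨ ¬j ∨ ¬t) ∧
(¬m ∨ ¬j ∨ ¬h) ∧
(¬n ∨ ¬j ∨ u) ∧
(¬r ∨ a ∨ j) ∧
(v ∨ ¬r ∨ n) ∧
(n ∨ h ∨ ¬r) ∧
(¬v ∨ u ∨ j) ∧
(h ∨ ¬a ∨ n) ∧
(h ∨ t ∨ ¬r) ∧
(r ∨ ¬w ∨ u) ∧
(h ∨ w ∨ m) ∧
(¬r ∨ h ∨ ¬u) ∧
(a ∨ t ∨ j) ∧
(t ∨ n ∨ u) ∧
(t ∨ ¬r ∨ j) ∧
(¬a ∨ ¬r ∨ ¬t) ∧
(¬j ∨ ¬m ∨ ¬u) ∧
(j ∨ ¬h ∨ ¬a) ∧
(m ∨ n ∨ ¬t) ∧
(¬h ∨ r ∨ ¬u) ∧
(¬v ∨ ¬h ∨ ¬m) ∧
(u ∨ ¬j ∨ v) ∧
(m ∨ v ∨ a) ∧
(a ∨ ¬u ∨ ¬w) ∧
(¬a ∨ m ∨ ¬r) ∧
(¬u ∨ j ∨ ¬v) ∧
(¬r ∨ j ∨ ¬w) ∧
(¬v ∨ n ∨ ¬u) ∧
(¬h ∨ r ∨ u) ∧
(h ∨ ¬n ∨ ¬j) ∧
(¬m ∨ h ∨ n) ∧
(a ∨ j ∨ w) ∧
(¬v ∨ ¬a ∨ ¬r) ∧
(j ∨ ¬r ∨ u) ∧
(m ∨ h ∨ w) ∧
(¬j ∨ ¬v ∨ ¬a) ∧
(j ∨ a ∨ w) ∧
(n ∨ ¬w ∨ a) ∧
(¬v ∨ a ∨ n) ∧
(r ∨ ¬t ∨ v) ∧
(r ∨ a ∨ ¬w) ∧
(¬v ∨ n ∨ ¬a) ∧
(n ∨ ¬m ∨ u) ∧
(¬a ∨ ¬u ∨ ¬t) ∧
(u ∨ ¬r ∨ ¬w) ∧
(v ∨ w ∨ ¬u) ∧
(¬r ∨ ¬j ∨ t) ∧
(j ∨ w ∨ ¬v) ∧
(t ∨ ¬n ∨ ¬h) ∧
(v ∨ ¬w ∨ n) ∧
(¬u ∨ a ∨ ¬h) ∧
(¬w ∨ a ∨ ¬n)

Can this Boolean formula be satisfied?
No

No, the formula is not satisfiable.

No assignment of truth values to the variables can make all 60 clauses true simultaneously.

The formula is UNSAT (unsatisfiable).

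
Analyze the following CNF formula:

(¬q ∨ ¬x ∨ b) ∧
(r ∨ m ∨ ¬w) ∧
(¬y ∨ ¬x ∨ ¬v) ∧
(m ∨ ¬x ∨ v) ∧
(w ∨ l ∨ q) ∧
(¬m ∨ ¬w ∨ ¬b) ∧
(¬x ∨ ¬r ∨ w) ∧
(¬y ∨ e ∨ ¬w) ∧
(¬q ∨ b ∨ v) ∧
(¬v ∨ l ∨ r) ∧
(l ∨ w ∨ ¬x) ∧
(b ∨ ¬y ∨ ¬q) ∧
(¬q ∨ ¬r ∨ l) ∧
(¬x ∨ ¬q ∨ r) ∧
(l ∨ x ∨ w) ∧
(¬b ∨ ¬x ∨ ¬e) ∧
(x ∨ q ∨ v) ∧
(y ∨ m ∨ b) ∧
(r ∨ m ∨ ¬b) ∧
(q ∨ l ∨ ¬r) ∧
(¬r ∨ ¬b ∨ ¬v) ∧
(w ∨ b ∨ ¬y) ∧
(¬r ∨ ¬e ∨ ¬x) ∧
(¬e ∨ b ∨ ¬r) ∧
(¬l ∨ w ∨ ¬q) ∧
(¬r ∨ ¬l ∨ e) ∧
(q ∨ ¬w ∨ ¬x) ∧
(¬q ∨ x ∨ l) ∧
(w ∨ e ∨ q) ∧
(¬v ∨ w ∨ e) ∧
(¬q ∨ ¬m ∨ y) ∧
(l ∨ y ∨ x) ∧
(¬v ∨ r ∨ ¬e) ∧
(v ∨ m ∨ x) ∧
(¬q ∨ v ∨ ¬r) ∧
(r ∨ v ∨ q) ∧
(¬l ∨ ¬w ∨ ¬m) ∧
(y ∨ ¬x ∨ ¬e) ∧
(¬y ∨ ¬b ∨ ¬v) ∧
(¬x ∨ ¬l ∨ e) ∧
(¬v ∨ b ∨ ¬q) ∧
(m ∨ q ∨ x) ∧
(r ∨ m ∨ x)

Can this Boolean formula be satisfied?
No

No, the formula is not satisfiable.

No assignment of truth values to the variables can make all 43 clauses true simultaneously.

The formula is UNSAT (unsatisfiable).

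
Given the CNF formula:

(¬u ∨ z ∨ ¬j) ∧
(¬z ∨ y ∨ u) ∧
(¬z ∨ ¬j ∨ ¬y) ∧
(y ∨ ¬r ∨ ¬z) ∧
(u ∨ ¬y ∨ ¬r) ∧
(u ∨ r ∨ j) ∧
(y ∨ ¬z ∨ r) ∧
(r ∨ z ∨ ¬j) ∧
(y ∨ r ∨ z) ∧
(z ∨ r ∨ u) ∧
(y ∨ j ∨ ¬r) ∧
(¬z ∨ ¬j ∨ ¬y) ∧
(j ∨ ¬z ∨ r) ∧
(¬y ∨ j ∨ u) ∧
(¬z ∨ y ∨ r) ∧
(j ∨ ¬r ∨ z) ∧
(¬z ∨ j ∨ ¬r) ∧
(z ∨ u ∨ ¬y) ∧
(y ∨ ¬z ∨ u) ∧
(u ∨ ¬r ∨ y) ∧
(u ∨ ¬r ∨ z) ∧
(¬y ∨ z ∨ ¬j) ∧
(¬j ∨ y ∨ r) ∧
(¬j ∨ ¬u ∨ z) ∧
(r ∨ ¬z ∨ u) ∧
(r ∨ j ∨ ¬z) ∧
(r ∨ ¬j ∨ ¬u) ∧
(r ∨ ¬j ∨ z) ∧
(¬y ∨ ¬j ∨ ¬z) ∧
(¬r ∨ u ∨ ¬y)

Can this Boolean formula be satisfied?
Yes

Yes, the formula is satisfiable.

One satisfying assignment is: j=False, r=False, u=True, y=True, z=False

Verification: With this assignment, all 30 clauses evaluate to true.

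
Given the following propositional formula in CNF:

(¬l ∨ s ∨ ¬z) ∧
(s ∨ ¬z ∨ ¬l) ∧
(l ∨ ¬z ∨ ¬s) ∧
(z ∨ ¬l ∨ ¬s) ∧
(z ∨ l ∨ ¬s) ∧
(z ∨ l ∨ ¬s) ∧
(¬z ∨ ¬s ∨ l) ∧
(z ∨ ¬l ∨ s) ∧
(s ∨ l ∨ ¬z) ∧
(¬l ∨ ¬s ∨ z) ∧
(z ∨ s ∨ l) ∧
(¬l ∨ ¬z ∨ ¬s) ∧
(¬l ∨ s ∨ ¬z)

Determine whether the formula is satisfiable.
No

No, the formula is not satisfiable.

No assignment of truth values to the variables can make all 13 clauses true simultaneously.

The formula is UNSAT (unsatisfiable).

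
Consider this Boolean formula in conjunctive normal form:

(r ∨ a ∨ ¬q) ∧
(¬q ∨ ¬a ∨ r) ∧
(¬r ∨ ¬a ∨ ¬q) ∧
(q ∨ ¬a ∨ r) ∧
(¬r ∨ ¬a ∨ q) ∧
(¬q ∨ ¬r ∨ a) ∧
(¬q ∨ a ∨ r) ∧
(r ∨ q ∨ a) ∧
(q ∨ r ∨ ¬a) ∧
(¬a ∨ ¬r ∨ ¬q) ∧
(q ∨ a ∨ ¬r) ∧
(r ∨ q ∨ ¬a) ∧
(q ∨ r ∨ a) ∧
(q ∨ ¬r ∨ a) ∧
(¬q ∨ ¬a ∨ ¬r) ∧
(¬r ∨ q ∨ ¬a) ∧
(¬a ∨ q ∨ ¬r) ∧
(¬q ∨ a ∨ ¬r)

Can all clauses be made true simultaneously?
No

No, the formula is not satisfiable.

No assignment of truth values to the variables can make all 18 clauses true simultaneously.

The formula is UNSAT (unsatisfiable).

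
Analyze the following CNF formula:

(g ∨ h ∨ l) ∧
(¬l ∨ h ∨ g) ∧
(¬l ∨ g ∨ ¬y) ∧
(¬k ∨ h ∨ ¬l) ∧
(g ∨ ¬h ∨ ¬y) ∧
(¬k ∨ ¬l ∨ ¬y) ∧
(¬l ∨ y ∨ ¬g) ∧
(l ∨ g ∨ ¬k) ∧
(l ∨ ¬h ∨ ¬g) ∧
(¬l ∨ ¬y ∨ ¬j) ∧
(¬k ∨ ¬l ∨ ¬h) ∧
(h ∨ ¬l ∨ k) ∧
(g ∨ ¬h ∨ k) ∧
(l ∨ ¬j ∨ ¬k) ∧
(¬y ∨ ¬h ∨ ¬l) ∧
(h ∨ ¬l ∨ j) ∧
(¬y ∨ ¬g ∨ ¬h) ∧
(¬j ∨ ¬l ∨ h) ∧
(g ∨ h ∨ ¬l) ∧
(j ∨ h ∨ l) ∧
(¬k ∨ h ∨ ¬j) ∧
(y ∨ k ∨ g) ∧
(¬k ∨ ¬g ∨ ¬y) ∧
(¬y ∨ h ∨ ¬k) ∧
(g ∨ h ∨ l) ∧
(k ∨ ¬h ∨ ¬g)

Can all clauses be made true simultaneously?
Yes

Yes, the formula is satisfiable.

One satisfying assignment is: l=False, k=False, y=False, g=True, h=False, j=True

Verification: With this assignment, all 26 clauses evaluate to true.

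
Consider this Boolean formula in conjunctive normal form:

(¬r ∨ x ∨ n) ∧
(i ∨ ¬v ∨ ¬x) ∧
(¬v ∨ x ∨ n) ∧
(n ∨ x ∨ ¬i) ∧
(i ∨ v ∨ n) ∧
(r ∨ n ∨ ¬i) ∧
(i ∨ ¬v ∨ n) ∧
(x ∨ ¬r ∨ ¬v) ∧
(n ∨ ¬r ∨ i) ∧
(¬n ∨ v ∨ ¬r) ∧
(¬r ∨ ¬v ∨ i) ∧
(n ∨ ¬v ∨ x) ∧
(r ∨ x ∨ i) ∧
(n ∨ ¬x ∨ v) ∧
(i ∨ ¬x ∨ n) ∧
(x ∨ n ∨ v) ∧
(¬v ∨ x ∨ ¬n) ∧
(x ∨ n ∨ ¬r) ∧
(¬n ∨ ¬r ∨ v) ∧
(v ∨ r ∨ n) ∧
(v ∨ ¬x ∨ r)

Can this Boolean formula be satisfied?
Yes

Yes, the formula is satisfiable.

One satisfying assignment is: x=False, r=False, i=True, v=False, n=True

Verification: With this assignment, all 21 clauses evaluate to true.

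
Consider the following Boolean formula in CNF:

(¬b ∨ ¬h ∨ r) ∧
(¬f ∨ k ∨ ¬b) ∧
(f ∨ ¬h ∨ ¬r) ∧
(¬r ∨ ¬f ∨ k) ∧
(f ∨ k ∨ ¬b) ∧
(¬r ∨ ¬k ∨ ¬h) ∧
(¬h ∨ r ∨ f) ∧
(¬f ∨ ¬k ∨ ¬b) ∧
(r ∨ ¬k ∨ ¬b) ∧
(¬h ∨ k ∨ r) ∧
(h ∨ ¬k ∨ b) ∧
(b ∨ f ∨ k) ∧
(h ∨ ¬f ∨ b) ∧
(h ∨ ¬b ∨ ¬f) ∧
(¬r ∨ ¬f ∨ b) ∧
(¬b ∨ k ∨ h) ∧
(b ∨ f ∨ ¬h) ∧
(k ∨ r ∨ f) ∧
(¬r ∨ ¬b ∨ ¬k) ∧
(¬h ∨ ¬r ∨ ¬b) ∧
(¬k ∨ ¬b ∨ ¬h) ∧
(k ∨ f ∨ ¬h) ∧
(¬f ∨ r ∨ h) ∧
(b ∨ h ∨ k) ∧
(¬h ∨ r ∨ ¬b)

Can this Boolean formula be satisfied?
Yes

Yes, the formula is satisfiable.

One satisfying assignment is: f=True, r=False, b=False, k=True, h=True

Verification: With this assignment, all 25 clauses evaluate to true.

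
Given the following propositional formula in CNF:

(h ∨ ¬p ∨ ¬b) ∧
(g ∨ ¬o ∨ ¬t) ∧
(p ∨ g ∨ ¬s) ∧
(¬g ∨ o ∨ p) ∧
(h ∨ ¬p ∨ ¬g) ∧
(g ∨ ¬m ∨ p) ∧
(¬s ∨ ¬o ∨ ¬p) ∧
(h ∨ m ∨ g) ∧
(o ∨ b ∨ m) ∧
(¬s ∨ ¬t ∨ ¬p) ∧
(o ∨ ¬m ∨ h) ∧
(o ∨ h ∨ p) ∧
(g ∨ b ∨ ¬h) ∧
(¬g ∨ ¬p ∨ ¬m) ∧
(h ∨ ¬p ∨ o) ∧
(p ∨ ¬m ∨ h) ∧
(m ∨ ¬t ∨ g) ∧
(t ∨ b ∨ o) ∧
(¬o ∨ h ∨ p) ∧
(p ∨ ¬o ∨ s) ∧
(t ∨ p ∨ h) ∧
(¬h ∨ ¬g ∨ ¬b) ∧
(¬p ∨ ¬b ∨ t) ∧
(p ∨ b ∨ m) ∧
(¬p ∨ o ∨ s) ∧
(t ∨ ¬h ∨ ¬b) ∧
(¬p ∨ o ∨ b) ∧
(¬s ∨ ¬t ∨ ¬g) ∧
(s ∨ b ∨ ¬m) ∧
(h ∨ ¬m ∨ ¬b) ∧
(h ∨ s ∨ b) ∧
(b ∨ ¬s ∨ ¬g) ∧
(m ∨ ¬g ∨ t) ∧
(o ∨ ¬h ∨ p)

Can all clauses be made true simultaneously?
Yes

Yes, the formula is satisfiable.

One satisfying assignment is: b=False, g=True, s=False, h=True, t=True, p=True, m=False, o=True

Verification: With this assignment, all 34 clauses evaluate to true.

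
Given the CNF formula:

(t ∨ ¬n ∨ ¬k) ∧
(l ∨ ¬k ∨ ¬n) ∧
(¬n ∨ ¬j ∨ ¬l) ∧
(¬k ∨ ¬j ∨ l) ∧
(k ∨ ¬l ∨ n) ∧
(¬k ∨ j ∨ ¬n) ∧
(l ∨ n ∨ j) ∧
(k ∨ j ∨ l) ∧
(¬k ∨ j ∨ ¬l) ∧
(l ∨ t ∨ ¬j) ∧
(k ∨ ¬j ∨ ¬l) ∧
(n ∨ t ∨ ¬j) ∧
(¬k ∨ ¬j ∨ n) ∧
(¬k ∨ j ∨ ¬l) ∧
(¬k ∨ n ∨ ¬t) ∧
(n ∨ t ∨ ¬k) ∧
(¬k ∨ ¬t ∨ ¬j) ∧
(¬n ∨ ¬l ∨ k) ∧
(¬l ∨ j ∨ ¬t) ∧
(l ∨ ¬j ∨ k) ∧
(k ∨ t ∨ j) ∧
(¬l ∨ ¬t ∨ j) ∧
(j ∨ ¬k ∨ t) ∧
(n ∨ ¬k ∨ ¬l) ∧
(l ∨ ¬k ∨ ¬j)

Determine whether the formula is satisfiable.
No

No, the formula is not satisfiable.

No assignment of truth values to the variables can make all 25 clauses true simultaneously.

The formula is UNSAT (unsatisfiable).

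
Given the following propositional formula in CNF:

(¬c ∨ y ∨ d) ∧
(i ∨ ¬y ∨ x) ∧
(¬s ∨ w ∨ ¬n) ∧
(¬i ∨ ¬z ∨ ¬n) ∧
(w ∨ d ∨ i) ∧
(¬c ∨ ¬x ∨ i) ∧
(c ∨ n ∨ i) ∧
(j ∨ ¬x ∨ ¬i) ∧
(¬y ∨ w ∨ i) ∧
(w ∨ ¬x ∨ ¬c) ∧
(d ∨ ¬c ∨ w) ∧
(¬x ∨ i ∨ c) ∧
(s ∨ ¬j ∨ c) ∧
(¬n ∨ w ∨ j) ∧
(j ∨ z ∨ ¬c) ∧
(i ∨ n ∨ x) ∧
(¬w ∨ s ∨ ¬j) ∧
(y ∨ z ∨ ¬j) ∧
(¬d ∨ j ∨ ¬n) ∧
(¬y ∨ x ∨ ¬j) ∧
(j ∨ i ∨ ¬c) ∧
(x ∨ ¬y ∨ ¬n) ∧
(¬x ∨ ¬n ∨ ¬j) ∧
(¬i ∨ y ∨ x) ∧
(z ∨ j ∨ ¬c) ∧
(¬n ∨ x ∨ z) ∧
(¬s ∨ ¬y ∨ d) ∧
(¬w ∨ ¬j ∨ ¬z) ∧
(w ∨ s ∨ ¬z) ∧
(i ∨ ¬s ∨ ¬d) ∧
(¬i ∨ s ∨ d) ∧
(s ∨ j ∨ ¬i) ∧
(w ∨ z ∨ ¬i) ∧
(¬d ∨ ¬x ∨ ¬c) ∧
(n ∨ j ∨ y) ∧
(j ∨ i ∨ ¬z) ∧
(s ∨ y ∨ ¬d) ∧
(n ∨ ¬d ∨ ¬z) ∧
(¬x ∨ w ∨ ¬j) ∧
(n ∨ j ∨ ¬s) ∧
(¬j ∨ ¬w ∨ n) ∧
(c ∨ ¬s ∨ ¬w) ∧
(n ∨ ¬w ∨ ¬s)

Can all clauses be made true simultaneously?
No

No, the formula is not satisfiable.

No assignment of truth values to the variables can make all 43 clauses true simultaneously.

The formula is UNSAT (unsatisfiable).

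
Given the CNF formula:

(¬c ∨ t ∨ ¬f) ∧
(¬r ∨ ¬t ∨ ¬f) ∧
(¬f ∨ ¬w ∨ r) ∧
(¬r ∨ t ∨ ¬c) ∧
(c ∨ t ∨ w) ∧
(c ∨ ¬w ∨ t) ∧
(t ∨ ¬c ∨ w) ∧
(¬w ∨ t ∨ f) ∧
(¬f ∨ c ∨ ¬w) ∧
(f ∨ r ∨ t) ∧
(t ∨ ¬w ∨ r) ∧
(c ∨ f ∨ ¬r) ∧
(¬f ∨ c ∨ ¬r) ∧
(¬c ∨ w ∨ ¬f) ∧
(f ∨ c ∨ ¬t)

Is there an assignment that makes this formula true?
Yes

Yes, the formula is satisfiable.

One satisfying assignment is: w=False, r=False, f=False, c=True, t=True

Verification: With this assignment, all 15 clauses evaluate to true.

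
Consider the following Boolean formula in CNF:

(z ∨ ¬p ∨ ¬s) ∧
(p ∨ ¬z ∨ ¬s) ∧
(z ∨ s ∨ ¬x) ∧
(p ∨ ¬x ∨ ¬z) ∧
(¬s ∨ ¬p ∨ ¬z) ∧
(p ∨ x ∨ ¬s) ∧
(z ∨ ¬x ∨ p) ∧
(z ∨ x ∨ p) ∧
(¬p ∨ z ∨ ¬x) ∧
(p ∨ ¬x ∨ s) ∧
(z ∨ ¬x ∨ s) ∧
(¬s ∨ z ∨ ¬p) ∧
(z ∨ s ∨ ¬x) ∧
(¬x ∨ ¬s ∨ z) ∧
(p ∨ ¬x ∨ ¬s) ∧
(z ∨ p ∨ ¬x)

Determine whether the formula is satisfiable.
Yes

Yes, the formula is satisfiable.

One satisfying assignment is: z=True, p=False, x=False, s=False

Verification: With this assignment, all 16 clauses evaluate to true.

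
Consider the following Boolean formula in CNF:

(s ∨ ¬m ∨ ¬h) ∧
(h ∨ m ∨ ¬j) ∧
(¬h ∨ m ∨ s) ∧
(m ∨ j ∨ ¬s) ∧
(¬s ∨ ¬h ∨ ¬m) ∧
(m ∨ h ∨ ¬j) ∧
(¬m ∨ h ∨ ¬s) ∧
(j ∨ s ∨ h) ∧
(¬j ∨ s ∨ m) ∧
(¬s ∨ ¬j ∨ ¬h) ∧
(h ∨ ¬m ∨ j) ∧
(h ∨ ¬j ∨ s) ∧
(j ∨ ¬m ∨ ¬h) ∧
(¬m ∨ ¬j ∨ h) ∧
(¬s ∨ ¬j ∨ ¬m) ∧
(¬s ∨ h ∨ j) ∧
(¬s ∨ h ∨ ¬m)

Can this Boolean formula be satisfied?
No

No, the formula is not satisfiable.

No assignment of truth values to the variables can make all 17 clauses true simultaneously.

The formula is UNSAT (unsatisfiable).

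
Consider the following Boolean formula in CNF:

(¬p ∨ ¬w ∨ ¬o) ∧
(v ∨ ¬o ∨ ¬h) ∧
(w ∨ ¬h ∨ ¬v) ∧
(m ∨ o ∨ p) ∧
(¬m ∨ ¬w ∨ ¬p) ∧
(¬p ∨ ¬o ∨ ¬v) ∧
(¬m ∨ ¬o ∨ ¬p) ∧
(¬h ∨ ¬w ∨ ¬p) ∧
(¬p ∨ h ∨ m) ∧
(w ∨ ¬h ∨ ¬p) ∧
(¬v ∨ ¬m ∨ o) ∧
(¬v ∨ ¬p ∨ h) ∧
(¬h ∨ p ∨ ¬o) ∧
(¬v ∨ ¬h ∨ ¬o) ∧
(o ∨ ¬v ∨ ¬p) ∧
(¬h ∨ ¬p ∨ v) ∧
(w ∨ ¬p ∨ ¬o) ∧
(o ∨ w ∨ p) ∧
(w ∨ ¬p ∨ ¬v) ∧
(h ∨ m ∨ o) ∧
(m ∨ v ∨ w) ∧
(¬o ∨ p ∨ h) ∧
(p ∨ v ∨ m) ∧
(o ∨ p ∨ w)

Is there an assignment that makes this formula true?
Yes

Yes, the formula is satisfiable.

One satisfying assignment is: w=True, h=False, v=False, p=False, m=True, o=False

Verification: With this assignment, all 24 clauses evaluate to true.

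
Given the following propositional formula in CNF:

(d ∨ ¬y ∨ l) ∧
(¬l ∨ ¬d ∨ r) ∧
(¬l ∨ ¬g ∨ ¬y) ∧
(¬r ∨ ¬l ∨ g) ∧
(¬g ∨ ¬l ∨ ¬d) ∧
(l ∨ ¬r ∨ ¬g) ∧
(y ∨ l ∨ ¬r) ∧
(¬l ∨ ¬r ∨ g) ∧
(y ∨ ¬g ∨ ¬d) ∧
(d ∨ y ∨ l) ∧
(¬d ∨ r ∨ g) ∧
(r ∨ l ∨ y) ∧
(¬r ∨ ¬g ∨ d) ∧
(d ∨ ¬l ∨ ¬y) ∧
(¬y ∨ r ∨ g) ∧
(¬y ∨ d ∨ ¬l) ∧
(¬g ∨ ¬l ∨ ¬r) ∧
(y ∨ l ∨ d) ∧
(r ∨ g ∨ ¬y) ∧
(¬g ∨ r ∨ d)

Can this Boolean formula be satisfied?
Yes

Yes, the formula is satisfiable.

One satisfying assignment is: d=False, g=False, r=False, y=False, l=True

Verification: With this assignment, all 20 clauses evaluate to true.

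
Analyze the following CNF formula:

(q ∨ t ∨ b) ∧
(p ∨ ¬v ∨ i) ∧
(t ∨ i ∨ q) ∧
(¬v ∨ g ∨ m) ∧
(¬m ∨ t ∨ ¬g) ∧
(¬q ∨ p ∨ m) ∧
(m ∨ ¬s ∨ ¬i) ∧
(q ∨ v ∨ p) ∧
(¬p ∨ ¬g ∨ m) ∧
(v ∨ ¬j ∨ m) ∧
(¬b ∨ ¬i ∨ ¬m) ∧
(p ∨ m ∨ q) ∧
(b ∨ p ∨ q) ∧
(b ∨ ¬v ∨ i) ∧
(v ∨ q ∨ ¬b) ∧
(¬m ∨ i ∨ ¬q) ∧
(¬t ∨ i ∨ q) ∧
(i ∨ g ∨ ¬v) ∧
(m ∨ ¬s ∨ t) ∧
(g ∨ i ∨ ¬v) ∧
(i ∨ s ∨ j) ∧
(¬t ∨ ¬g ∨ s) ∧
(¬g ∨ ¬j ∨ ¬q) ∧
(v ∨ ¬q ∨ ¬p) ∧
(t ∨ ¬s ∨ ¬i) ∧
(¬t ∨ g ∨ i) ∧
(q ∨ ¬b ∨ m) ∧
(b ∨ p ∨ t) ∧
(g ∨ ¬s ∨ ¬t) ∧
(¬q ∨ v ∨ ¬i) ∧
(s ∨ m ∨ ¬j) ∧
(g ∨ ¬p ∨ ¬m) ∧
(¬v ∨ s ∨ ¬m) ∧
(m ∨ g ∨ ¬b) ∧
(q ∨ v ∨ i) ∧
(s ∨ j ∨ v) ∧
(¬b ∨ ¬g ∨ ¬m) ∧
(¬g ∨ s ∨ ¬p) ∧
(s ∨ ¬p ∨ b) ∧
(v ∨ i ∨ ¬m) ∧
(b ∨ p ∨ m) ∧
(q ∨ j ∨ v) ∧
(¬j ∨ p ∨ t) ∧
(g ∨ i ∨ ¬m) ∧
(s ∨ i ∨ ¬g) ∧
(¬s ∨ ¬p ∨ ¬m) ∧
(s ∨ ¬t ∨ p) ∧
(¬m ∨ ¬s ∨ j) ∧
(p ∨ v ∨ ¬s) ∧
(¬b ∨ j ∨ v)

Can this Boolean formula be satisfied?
No

No, the formula is not satisfiable.

No assignment of truth values to the variables can make all 50 clauses true simultaneously.

The formula is UNSAT (unsatisfiable).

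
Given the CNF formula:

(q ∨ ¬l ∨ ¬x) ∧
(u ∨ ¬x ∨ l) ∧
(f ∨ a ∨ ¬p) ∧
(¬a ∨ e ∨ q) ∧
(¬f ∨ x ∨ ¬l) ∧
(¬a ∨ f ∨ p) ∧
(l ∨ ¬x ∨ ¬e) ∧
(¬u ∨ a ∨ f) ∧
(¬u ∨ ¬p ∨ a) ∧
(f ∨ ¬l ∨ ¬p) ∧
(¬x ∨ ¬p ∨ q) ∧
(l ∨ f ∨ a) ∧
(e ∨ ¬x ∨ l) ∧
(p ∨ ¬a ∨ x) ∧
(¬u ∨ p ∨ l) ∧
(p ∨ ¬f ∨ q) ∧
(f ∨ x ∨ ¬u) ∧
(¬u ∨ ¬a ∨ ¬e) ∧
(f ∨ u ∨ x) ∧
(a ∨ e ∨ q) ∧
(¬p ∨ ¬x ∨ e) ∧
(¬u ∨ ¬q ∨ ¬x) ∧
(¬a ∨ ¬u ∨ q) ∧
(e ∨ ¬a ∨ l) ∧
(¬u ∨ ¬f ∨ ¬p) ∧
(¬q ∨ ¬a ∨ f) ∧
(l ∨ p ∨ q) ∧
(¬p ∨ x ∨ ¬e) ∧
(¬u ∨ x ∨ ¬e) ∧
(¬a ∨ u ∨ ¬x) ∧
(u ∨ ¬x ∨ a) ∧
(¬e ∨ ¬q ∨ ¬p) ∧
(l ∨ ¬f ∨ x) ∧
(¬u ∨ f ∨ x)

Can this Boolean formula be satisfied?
No

No, the formula is not satisfiable.

No assignment of truth values to the variables can make all 34 clauses true simultaneously.

The formula is UNSAT (unsatisfiable).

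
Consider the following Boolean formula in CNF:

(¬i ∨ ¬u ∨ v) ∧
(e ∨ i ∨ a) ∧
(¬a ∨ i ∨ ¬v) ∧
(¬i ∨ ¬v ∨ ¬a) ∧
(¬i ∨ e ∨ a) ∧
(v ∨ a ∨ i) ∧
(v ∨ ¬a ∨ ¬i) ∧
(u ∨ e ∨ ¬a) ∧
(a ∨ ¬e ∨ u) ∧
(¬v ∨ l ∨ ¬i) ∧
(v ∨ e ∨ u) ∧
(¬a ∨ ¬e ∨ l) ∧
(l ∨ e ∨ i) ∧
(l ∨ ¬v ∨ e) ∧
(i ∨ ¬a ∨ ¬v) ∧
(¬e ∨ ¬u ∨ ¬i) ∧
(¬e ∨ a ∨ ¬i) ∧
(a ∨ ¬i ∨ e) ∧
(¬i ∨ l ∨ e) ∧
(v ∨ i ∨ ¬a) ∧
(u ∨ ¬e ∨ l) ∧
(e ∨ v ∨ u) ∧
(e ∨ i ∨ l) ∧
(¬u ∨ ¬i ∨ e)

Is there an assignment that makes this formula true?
Yes

Yes, the formula is satisfiable.

One satisfying assignment is: l=True, u=True, e=True, a=False, i=False, v=True

Verification: With this assignment, all 24 clauses evaluate to true.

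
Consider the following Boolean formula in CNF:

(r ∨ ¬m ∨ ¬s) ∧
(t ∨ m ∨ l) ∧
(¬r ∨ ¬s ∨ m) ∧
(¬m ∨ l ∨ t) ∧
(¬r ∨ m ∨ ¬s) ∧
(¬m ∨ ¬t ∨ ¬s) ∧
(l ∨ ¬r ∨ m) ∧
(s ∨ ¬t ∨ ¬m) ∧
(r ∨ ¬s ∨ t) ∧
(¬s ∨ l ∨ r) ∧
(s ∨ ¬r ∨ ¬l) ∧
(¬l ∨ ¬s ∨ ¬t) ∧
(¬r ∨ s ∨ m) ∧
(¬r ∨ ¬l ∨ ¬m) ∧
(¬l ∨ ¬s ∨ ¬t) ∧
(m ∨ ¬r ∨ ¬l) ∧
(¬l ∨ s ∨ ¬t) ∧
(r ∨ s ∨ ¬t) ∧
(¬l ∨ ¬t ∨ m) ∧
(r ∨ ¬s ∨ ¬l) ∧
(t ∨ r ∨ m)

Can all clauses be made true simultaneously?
Yes

Yes, the formula is satisfiable.

One satisfying assignment is: l=True, r=False, m=True, t=False, s=False

Verification: With this assignment, all 21 clauses evaluate to true.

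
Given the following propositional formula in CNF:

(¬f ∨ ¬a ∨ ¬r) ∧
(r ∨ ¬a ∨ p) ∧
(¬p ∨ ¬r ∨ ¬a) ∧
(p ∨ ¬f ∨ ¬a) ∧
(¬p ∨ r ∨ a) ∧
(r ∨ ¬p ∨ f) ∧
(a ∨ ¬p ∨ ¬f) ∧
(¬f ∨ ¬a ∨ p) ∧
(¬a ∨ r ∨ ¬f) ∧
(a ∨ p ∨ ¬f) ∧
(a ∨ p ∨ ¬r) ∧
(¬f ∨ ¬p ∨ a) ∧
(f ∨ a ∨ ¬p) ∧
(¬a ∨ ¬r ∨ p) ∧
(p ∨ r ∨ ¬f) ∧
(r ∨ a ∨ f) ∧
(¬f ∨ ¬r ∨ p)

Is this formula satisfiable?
No

No, the formula is not satisfiable.

No assignment of truth values to the variables can make all 17 clauses true simultaneously.

The formula is UNSAT (unsatisfiable).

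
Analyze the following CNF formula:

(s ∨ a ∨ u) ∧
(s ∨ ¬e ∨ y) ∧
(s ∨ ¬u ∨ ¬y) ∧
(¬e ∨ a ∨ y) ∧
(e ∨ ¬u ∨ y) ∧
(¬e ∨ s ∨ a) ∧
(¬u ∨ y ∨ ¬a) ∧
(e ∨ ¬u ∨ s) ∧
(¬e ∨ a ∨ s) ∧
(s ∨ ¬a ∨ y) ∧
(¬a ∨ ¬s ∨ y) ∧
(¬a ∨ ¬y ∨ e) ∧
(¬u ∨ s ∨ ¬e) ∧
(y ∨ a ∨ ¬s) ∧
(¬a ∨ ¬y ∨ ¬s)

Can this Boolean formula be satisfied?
Yes

Yes, the formula is satisfiable.

One satisfying assignment is: a=False, s=True, y=True, e=False, u=False

Verification: With this assignment, all 15 clauses evaluate to true.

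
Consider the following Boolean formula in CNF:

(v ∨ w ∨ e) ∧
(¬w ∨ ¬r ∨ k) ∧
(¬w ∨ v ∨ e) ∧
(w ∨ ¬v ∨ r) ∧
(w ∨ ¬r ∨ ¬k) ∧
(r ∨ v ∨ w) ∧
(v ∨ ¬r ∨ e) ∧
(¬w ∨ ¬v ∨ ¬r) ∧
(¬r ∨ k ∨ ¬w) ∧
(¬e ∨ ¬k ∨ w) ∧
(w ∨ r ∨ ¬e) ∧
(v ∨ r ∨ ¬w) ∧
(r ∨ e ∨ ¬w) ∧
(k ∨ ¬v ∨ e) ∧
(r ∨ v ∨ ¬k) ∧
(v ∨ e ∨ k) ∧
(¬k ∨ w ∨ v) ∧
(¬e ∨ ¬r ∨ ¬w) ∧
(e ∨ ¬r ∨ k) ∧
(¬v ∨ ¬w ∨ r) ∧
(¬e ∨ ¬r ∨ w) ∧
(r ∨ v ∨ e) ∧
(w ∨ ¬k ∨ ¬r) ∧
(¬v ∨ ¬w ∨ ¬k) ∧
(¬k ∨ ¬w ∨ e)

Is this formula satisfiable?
No

No, the formula is not satisfiable.

No assignment of truth values to the variables can make all 25 clauses true simultaneously.

The formula is UNSAT (unsatisfiable).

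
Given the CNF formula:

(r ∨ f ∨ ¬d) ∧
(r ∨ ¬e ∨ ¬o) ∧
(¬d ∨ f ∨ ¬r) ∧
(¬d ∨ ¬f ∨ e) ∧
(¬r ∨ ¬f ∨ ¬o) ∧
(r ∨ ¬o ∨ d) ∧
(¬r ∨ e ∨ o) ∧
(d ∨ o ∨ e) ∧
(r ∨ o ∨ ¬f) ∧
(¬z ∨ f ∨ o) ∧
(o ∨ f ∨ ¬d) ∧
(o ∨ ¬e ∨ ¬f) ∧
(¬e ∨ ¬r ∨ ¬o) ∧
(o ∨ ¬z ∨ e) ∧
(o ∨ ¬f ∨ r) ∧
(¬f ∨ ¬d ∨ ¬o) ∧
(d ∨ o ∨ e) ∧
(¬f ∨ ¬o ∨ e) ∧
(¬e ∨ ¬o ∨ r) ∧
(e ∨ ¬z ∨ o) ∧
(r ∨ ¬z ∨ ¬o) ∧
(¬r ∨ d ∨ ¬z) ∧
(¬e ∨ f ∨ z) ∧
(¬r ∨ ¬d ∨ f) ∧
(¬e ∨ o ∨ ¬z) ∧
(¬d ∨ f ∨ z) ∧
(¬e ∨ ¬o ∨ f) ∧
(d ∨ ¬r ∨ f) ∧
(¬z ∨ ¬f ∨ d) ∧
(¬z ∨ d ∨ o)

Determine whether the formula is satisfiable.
No

No, the formula is not satisfiable.

No assignment of truth values to the variables can make all 30 clauses true simultaneously.

The formula is UNSAT (unsatisfiable).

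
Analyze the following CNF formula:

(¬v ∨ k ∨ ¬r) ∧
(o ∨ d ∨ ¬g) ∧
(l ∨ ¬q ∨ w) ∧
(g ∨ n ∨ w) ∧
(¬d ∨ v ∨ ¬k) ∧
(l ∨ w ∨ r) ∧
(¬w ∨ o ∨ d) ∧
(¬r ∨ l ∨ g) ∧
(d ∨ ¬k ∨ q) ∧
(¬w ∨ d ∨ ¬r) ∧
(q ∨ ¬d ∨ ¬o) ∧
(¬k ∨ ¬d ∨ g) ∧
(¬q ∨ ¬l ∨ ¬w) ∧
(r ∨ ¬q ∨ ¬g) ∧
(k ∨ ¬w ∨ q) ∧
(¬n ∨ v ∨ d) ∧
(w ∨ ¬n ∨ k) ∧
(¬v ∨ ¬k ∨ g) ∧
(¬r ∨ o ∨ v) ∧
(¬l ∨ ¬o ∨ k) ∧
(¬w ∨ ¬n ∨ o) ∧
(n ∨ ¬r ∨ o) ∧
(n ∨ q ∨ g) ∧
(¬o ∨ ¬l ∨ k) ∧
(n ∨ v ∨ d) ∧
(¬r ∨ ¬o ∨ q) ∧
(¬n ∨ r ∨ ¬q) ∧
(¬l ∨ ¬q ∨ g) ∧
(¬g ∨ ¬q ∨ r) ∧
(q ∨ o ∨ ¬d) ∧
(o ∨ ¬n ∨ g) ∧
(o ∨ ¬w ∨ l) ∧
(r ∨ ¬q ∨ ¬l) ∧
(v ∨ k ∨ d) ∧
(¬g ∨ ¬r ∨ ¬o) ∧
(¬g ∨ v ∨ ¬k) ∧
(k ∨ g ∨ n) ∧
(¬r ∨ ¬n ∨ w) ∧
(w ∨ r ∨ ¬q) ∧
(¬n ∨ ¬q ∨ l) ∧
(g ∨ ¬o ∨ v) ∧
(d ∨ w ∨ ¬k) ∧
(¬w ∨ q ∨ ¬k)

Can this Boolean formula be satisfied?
No

No, the formula is not satisfiable.

No assignment of truth values to the variables can make all 43 clauses true simultaneously.

The formula is UNSAT (unsatisfiable).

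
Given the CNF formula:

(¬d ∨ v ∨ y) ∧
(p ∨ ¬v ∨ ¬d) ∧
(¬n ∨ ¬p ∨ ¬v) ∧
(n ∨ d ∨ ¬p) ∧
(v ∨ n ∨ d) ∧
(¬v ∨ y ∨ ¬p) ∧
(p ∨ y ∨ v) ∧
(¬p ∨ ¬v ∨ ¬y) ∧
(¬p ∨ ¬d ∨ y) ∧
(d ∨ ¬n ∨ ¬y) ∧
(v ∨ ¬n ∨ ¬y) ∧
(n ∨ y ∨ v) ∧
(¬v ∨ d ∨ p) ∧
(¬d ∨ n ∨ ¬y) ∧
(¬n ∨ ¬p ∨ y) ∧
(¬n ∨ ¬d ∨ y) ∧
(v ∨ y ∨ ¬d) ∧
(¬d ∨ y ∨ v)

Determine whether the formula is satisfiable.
No

No, the formula is not satisfiable.

No assignment of truth values to the variables can make all 18 clauses true simultaneously.

The formula is UNSAT (unsatisfiable).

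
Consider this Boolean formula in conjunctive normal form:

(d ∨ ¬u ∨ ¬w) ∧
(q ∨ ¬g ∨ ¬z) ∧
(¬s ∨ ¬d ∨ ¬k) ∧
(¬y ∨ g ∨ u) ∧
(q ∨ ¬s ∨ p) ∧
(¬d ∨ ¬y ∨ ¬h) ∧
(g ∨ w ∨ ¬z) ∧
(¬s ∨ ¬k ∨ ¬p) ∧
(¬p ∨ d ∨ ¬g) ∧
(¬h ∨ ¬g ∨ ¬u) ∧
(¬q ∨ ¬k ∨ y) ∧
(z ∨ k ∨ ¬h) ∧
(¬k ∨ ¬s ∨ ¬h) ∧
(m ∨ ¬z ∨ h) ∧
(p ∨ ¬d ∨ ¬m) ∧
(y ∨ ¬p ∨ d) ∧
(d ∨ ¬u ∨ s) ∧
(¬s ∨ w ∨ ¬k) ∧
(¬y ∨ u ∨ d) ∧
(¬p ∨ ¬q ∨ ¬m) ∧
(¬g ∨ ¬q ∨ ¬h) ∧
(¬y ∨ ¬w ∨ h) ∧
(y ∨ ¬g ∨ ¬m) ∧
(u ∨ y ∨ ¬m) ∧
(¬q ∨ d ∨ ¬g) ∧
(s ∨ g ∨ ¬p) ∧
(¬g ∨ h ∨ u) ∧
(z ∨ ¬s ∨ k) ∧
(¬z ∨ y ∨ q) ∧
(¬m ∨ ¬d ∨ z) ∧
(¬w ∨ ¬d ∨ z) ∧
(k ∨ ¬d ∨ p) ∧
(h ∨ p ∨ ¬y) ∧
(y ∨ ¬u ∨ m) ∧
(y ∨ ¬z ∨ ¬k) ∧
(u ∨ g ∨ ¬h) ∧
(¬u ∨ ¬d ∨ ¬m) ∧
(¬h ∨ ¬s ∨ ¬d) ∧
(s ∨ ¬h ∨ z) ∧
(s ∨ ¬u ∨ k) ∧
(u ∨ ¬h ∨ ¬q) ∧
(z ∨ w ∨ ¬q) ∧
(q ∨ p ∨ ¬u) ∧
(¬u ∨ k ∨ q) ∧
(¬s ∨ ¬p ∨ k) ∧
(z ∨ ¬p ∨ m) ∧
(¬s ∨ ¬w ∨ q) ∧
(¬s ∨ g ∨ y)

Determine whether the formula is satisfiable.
Yes

Yes, the formula is satisfiable.

One satisfying assignment is: h=False, z=False, u=False, q=False, y=False, m=False, k=False, p=False, w=False, d=False, s=False, g=False

Verification: With this assignment, all 48 clauses evaluate to true.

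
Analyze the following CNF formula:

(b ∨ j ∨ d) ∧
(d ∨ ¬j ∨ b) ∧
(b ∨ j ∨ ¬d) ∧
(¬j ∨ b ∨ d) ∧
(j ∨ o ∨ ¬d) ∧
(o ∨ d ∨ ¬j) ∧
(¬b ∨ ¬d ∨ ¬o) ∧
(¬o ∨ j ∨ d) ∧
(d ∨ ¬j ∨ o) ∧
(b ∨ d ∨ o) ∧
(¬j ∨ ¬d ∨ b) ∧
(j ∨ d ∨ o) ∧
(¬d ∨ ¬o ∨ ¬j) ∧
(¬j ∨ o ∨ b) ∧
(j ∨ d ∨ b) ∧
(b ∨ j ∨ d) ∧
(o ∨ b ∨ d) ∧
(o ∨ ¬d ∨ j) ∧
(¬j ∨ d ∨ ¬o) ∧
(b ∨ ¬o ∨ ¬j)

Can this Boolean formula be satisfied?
Yes

Yes, the formula is satisfiable.

One satisfying assignment is: b=True, o=False, j=True, d=True

Verification: With this assignment, all 20 clauses evaluate to true.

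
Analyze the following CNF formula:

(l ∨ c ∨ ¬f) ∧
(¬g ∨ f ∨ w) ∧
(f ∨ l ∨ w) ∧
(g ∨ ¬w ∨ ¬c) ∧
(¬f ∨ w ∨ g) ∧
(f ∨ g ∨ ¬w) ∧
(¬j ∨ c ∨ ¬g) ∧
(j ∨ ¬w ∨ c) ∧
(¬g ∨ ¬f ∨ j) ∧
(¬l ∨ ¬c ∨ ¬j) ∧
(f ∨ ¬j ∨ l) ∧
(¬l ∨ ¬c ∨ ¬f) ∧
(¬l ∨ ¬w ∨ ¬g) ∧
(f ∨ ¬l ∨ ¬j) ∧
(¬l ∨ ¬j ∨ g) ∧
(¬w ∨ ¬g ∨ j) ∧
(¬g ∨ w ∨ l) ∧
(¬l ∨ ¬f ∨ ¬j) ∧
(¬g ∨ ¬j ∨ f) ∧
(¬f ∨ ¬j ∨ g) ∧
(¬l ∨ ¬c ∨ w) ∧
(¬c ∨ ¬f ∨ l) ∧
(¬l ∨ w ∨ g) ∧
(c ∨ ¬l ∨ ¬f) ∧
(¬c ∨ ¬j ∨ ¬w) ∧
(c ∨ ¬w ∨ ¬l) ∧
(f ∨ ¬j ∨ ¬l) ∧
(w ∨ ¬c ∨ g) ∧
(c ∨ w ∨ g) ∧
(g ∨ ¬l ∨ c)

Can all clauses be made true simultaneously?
No

No, the formula is not satisfiable.

No assignment of truth values to the variables can make all 30 clauses true simultaneously.

The formula is UNSAT (unsatisfiable).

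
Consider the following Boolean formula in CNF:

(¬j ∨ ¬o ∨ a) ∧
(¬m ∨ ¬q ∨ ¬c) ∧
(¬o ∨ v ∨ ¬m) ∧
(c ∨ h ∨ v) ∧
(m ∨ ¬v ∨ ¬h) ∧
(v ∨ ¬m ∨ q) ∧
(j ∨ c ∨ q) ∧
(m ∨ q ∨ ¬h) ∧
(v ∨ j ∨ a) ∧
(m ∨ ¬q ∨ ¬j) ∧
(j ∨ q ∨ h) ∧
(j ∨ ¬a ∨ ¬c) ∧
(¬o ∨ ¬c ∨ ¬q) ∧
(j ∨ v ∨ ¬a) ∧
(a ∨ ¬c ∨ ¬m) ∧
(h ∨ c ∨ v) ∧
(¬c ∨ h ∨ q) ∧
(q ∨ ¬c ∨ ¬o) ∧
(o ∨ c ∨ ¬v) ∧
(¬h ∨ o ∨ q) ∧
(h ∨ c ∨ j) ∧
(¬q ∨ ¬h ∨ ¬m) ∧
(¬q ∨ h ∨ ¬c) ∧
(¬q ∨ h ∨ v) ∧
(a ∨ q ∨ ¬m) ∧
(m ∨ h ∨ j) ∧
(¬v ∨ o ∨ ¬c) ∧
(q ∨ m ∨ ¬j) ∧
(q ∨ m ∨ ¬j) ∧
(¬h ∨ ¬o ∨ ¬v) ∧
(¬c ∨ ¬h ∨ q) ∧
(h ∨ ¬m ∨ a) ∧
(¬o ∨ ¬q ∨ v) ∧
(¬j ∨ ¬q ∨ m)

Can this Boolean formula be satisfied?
Yes

Yes, the formula is satisfiable.

One satisfying assignment is: h=False, o=True, a=True, q=False, v=True, j=True, m=True, c=False

Verification: With this assignment, all 34 clauses evaluate to true.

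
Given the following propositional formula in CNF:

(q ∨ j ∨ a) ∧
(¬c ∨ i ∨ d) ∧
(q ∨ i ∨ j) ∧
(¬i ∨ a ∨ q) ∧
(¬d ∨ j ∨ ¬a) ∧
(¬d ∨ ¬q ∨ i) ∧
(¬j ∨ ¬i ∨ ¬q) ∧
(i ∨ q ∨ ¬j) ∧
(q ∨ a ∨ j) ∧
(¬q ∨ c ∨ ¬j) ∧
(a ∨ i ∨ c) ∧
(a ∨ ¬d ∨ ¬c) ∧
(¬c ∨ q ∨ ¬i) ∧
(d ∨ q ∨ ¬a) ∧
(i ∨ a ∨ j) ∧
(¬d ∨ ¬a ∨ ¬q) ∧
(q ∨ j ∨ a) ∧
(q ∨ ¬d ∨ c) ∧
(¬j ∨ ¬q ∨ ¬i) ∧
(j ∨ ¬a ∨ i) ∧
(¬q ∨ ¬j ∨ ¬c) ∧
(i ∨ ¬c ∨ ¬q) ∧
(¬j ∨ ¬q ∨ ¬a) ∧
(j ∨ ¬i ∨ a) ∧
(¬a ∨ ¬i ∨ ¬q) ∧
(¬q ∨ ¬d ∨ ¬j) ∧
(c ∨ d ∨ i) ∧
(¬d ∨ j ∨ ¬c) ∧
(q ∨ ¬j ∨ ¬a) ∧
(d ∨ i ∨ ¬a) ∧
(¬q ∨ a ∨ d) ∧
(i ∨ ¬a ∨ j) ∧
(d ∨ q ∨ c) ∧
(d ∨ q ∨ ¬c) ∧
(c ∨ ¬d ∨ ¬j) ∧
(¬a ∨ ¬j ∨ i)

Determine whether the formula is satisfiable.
No

No, the formula is not satisfiable.

No assignment of truth values to the variables can make all 36 clauses true simultaneously.

The formula is UNSAT (unsatisfiable).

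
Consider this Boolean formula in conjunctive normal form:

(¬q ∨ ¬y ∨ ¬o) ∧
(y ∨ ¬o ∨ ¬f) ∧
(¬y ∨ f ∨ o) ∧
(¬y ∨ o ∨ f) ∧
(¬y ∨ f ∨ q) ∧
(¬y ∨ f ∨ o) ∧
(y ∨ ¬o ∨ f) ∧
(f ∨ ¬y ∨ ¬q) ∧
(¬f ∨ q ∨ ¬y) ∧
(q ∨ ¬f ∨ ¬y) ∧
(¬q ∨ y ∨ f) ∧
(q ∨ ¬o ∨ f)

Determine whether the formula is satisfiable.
Yes

Yes, the formula is satisfiable.

One satisfying assignment is: o=False, q=False, y=False, f=False

Verification: With this assignment, all 12 clauses evaluate to true.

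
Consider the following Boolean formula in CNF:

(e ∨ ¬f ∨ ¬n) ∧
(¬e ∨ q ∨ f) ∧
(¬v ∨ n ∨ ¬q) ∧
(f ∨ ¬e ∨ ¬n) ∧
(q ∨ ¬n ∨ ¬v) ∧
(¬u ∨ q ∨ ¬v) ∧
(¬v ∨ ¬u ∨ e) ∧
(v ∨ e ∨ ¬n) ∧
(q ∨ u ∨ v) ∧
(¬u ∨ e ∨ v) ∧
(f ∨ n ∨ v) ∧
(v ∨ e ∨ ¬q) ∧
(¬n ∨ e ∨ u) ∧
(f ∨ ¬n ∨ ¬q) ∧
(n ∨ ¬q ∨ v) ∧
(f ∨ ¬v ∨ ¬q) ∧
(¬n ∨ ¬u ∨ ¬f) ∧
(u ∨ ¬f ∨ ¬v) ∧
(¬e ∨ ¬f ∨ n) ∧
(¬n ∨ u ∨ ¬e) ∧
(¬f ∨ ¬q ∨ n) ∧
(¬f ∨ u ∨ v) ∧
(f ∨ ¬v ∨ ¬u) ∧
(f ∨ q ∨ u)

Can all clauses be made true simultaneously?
No

No, the formula is not satisfiable.

No assignment of truth values to the variables can make all 24 clauses true simultaneously.

The formula is UNSAT (unsatisfiable).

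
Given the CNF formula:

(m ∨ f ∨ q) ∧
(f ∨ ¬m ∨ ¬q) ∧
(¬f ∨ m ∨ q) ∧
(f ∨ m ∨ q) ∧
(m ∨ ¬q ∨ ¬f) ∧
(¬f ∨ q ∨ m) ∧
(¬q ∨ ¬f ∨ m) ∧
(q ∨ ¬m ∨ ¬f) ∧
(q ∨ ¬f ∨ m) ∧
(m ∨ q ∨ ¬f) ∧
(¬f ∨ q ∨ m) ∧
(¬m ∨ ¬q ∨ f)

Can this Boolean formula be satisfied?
Yes

Yes, the formula is satisfiable.

One satisfying assignment is: q=False, f=False, m=True

Verification: With this assignment, all 12 clauses evaluate to true.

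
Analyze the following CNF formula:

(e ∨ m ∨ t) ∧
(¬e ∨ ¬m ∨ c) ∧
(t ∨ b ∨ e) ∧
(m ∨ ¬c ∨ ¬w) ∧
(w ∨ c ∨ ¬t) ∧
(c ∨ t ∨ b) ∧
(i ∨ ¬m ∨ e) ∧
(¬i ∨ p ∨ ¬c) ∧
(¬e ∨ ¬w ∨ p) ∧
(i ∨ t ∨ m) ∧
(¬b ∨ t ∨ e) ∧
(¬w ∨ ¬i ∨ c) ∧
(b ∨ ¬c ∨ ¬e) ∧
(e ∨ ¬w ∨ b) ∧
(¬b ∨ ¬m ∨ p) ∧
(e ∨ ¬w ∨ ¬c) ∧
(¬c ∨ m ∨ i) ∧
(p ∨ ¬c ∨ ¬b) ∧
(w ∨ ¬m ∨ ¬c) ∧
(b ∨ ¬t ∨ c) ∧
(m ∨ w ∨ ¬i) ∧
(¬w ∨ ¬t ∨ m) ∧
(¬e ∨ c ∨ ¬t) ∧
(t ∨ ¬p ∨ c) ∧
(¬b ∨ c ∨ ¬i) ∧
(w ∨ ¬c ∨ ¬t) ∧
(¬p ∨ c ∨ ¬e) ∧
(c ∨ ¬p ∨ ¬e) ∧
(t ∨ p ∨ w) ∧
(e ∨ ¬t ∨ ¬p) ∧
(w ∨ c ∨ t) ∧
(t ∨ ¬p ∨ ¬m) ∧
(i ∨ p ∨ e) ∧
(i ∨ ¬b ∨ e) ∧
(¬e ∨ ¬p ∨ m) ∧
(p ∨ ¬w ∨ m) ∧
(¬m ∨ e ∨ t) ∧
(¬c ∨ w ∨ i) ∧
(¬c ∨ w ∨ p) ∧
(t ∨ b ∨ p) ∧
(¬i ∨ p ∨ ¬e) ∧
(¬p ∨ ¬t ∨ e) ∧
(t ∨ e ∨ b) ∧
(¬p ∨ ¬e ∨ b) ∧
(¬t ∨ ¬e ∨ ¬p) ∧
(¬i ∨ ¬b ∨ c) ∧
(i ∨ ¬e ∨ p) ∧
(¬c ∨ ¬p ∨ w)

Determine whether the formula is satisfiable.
No

No, the formula is not satisfiable.

No assignment of truth values to the variables can make all 48 clauses true simultaneously.

The formula is UNSAT (unsatisfiable).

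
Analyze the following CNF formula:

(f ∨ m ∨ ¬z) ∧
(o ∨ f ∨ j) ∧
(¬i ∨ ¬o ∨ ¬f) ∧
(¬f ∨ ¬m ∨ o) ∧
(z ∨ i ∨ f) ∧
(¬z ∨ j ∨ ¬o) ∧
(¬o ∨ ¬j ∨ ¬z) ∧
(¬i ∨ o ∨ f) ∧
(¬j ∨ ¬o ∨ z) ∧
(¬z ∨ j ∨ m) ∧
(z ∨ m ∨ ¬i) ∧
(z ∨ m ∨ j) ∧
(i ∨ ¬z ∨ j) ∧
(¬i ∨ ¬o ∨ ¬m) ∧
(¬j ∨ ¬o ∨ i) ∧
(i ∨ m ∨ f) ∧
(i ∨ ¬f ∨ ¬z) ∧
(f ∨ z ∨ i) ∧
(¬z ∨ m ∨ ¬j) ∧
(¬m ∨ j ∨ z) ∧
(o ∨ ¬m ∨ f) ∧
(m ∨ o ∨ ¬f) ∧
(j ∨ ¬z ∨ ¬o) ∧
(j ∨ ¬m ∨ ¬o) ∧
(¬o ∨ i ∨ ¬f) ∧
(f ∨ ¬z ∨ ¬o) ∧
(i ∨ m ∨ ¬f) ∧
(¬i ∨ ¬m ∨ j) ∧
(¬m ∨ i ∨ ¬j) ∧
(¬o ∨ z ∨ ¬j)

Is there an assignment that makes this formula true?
No

No, the formula is not satisfiable.

No assignment of truth values to the variables can make all 30 clauses true simultaneously.

The formula is UNSAT (unsatisfiable).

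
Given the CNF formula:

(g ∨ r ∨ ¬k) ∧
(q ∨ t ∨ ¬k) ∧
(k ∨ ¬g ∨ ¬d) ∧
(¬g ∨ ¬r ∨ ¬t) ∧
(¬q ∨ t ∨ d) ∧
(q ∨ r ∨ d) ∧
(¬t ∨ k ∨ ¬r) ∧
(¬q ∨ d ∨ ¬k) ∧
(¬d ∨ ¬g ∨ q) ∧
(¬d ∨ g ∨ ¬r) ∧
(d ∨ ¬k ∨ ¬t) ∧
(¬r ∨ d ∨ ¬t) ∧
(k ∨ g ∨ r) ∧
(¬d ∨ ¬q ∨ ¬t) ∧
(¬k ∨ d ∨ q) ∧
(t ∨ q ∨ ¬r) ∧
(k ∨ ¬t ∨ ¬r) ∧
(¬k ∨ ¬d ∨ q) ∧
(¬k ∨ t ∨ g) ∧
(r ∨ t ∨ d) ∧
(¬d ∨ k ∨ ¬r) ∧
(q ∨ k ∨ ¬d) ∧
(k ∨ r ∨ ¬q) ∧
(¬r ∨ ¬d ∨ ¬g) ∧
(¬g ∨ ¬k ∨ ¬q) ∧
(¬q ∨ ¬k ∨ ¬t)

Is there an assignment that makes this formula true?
No

No, the formula is not satisfiable.

No assignment of truth values to the variables can make all 26 clauses true simultaneously.

The formula is UNSAT (unsatisfiable).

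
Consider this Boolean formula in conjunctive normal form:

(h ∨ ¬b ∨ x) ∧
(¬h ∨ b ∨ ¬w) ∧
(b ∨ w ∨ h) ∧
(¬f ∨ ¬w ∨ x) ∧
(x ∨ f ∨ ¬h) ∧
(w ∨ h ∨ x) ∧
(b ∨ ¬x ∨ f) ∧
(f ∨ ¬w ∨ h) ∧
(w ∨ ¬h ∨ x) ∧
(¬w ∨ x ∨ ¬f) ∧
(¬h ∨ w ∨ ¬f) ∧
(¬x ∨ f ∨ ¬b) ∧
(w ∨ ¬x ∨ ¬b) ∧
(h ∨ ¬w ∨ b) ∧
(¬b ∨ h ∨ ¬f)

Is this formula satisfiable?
Yes

Yes, the formula is satisfiable.

One satisfying assignment is: h=True, f=True, b=True, x=True, w=True

Verification: With this assignment, all 15 clauses evaluate to true.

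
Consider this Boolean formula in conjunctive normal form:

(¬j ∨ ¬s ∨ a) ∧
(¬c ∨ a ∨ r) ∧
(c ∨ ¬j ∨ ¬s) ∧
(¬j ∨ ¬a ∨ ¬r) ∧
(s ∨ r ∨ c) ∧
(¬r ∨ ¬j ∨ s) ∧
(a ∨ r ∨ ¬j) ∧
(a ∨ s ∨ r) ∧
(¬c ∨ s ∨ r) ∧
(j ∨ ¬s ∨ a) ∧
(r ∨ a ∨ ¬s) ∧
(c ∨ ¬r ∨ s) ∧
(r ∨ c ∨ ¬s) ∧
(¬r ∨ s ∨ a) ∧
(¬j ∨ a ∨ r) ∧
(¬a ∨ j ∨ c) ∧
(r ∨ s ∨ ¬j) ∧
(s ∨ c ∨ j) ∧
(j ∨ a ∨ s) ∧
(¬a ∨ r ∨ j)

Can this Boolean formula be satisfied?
Yes

Yes, the formula is satisfiable.

One satisfying assignment is: a=True, r=True, j=False, c=True, s=False

Verification: With this assignment, all 20 clauses evaluate to true.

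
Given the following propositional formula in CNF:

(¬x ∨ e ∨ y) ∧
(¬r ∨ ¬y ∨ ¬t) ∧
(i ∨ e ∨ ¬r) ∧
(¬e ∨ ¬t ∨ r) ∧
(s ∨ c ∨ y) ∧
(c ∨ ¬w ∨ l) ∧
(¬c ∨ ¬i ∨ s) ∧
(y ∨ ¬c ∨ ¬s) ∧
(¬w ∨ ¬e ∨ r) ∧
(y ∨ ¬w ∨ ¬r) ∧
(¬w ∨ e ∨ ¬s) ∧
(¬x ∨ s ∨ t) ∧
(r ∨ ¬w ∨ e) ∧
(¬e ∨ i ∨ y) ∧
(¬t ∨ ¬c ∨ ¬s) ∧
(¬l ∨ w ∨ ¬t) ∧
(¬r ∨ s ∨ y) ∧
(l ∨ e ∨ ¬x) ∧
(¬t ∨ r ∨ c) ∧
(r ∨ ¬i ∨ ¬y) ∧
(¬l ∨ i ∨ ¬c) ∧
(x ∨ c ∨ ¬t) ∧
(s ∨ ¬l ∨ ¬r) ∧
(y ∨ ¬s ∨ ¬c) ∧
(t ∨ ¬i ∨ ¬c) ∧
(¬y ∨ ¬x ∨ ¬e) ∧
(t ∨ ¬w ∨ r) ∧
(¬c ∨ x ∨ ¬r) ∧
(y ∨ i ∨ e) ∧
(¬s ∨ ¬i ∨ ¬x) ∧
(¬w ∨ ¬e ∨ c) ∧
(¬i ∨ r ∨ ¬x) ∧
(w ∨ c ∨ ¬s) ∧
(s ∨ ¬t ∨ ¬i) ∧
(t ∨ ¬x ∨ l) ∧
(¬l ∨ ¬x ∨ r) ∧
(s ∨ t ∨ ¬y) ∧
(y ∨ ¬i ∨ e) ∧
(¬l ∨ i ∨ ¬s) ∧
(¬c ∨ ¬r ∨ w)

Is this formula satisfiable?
Yes

Yes, the formula is satisfiable.

One satisfying assignment is: t=True, e=False, l=False, x=False, r=False, i=False, w=False, c=True, s=False, y=True

Verification: With this assignment, all 40 clauses evaluate to true.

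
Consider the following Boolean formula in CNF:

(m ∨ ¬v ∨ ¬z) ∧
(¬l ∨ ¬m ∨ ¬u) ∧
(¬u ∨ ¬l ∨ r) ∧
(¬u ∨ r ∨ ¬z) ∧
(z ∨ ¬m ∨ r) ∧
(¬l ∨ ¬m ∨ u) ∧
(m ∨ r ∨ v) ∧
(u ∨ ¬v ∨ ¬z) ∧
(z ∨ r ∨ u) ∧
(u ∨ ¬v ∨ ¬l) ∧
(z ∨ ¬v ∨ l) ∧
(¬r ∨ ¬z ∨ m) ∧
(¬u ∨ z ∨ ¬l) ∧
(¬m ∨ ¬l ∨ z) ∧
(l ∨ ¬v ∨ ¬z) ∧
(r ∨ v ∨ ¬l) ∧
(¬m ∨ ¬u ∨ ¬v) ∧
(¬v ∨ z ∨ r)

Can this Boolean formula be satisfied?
Yes

Yes, the formula is satisfiable.

One satisfying assignment is: r=False, l=False, z=True, u=False, v=False, m=True

Verification: With this assignment, all 18 clauses evaluate to true.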